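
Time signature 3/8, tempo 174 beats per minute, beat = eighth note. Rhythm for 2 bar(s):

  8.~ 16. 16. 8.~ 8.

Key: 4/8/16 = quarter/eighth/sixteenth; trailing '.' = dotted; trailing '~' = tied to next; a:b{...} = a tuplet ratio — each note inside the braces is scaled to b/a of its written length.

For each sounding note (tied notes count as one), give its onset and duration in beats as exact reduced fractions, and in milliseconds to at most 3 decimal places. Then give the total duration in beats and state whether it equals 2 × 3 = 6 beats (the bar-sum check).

1) 0.0ms=0b +775.862ms=9/4b
2) 775.862ms=9/4b +258.621ms=3/4b
3) 1034.483ms=3b +1034.483ms=3b
Σ=6b of 6 (174bpm 3/8) — PASS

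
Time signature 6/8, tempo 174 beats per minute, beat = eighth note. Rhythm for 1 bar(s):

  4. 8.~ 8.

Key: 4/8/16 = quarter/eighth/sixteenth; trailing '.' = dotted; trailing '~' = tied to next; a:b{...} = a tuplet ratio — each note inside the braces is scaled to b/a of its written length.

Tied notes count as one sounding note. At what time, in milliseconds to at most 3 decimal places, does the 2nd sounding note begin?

note 2 onset = 3b = 1034.483ms

1. 0.0ms @ 0 + 1034.483ms (3)
2. 1034.483ms @ 3 + 1034.483ms (3)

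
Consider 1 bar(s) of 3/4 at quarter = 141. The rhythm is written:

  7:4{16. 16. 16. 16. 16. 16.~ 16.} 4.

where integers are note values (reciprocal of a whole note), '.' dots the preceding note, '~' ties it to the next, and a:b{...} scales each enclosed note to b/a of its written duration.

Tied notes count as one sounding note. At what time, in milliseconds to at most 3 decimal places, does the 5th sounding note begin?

1. 0.0ms @ 0 + 91.185ms (3/14)
2. 91.185ms @ 3/14 + 91.185ms (3/14)
3. 182.371ms @ 3/7 + 91.185ms (3/14)
4. 273.556ms @ 9/14 + 91.185ms (3/14)
5. 364.742ms @ 6/7 + 91.185ms (3/14)
6. 455.927ms @ 15/14 + 182.371ms (3/7)
7. 638.298ms @ 3/2 + 638.298ms (3/2)

note 5 onset = 6/7b = 364.742ms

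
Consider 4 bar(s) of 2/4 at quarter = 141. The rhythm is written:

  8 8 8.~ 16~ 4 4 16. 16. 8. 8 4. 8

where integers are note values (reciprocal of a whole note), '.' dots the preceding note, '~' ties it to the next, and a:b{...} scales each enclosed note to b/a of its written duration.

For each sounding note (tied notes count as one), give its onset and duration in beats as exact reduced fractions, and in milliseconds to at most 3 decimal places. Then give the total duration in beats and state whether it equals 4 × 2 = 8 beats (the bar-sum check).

1) 0.0ms=0b +212.766ms=1/2b
2) 212.766ms=1/2b +212.766ms=1/2b
3) 425.532ms=1b +851.064ms=2b
4) 1276.596ms=3b +425.532ms=1b
5) 1702.128ms=4b +159.574ms=3/8b
6) 1861.702ms=35/8b +159.574ms=3/8b
7) 2021.277ms=19/4b +319.149ms=3/4b
8) 2340.426ms=11/2b +212.766ms=1/2b
9) 2553.191ms=6b +638.298ms=3/2b
10) 3191.489ms=15/2b +212.766ms=1/2b
Σ=8b of 8 (141bpm 2/4) — PASS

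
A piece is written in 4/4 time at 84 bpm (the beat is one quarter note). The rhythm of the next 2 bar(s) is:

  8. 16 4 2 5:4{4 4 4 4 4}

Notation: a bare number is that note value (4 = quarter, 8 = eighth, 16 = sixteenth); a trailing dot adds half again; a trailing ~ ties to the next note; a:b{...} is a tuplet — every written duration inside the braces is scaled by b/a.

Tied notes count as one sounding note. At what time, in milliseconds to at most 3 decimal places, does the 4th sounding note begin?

note 4 onset = 2b = 1428.571ms

1. 0.0ms @ 0 + 535.714ms (3/4)
2. 535.714ms @ 3/4 + 178.571ms (1/4)
3. 714.286ms @ 1 + 714.286ms (1)
4. 1428.571ms @ 2 + 1428.571ms (2)
5. 2857.143ms @ 4 + 571.429ms (4/5)
6. 3428.571ms @ 24/5 + 571.429ms (4/5)
7. 4000.0ms @ 28/5 + 571.429ms (4/5)
8. 4571.429ms @ 32/5 + 571.429ms (4/5)
9. 5142.857ms @ 36/5 + 571.429ms (4/5)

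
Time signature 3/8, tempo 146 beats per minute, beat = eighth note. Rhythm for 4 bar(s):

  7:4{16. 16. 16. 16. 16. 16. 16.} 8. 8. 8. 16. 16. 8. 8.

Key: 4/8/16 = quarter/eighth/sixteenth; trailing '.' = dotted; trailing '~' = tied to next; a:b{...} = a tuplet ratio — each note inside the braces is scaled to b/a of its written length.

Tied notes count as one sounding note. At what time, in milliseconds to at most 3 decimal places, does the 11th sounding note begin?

1. 0.0ms @ 0 + 176.125ms (3/7)
2. 176.125ms @ 3/7 + 176.125ms (3/7)
3. 352.25ms @ 6/7 + 176.125ms (3/7)
4. 528.376ms @ 9/7 + 176.125ms (3/7)
5. 704.501ms @ 12/7 + 176.125ms (3/7)
6. 880.626ms @ 15/7 + 176.125ms (3/7)
7. 1056.751ms @ 18/7 + 176.125ms (3/7)
8. 1232.877ms @ 3 + 616.438ms (3/2)
9. 1849.315ms @ 9/2 + 616.438ms (3/2)
10. 2465.753ms @ 6 + 616.438ms (3/2)
11. 3082.192ms @ 15/2 + 308.219ms (3/4)
12. 3390.411ms @ 33/4 + 308.219ms (3/4)
13. 3698.63ms @ 9 + 616.438ms (3/2)
14. 4315.068ms @ 21/2 + 616.438ms (3/2)

note 11 onset = 15/2b = 3082.192ms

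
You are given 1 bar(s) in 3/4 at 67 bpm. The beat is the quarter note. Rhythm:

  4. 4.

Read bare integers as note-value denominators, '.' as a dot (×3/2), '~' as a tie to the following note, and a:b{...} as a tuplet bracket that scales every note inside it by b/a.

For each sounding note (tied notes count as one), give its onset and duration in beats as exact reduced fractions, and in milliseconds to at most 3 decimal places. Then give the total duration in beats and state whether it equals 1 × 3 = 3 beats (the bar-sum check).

1) 0.0ms=0b +1343.284ms=3/2b
2) 1343.284ms=3/2b +1343.284ms=3/2b
Σ=3b of 3 (67bpm 3/4) — PASS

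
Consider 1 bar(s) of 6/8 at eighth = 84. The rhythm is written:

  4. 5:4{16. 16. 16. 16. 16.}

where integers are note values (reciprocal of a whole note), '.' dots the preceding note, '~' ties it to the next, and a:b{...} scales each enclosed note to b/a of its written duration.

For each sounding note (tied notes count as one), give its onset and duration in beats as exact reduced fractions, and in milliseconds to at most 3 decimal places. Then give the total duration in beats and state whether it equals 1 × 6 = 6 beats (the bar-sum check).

1) 0.0ms=0b +2142.857ms=3b
2) 2142.857ms=3b +428.571ms=3/5b
3) 2571.429ms=18/5b +428.571ms=3/5b
4) 3000.0ms=21/5b +428.571ms=3/5b
5) 3428.571ms=24/5b +428.571ms=3/5b
6) 3857.143ms=27/5b +428.571ms=3/5b
Σ=6b of 6 (84bpm 6/8) — PASS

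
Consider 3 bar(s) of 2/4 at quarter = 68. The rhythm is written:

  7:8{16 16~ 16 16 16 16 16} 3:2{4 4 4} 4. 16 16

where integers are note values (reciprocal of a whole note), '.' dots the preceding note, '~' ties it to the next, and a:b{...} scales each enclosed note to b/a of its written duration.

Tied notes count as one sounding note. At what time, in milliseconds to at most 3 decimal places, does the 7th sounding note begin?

note 7 onset = 2b = 1764.706ms

1. 0.0ms @ 0 + 252.101ms (2/7)
2. 252.101ms @ 2/7 + 504.202ms (4/7)
3. 756.303ms @ 6/7 + 252.101ms (2/7)
4. 1008.403ms @ 8/7 + 252.101ms (2/7)
5. 1260.504ms @ 10/7 + 252.101ms (2/7)
6. 1512.605ms @ 12/7 + 252.101ms (2/7)
7. 1764.706ms @ 2 + 588.235ms (2/3)
8. 2352.941ms @ 8/3 + 588.235ms (2/3)
9. 2941.176ms @ 10/3 + 588.235ms (2/3)
10. 3529.412ms @ 4 + 1323.529ms (3/2)
11. 4852.941ms @ 11/2 + 220.588ms (1/4)
12. 5073.529ms @ 23/4 + 220.588ms (1/4)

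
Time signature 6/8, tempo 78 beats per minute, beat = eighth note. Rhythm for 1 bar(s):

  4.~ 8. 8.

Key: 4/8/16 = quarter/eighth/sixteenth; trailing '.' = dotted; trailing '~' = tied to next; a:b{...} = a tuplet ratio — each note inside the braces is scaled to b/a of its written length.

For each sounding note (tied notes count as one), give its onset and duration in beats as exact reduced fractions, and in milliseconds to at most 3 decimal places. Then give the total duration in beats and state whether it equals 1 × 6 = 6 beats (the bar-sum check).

1) 0.0ms=0b +3461.538ms=9/2b
2) 3461.538ms=9/2b +1153.846ms=3/2b
Σ=6b of 6 (78bpm 6/8) — PASS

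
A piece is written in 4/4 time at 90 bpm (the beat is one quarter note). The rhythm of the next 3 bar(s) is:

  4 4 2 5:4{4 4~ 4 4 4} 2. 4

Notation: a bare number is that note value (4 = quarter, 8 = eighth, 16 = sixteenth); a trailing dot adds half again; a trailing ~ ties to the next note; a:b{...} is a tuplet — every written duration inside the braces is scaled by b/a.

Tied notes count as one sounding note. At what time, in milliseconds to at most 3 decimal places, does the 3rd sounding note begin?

note 3 onset = 2b = 1333.333ms

1. 0.0ms @ 0 + 666.667ms (1)
2. 666.667ms @ 1 + 666.667ms (1)
3. 1333.333ms @ 2 + 1333.333ms (2)
4. 2666.667ms @ 4 + 533.333ms (4/5)
5. 3200.0ms @ 24/5 + 1066.667ms (8/5)
6. 4266.667ms @ 32/5 + 533.333ms (4/5)
7. 4800.0ms @ 36/5 + 533.333ms (4/5)
8. 5333.333ms @ 8 + 2000.0ms (3)
9. 7333.333ms @ 11 + 666.667ms (1)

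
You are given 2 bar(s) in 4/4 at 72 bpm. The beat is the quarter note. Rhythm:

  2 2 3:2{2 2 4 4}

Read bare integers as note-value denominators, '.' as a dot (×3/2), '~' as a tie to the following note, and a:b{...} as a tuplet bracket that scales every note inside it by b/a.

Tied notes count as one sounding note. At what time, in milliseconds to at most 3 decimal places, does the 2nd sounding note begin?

note 2 onset = 2b = 1666.667ms

1. 0.0ms @ 0 + 1666.667ms (2)
2. 1666.667ms @ 2 + 1666.667ms (2)
3. 3333.333ms @ 4 + 1111.111ms (4/3)
4. 4444.444ms @ 16/3 + 1111.111ms (4/3)
5. 5555.556ms @ 20/3 + 555.556ms (2/3)
6. 6111.111ms @ 22/3 + 555.556ms (2/3)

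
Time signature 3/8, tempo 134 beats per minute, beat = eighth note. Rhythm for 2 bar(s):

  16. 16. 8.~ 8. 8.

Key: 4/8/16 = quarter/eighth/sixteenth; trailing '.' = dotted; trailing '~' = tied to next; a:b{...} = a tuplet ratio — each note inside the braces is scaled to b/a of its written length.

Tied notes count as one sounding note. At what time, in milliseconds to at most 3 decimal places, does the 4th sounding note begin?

1. 0.0ms @ 0 + 335.821ms (3/4)
2. 335.821ms @ 3/4 + 335.821ms (3/4)
3. 671.642ms @ 3/2 + 1343.284ms (3)
4. 2014.925ms @ 9/2 + 671.642ms (3/2)

note 4 onset = 9/2b = 2014.925ms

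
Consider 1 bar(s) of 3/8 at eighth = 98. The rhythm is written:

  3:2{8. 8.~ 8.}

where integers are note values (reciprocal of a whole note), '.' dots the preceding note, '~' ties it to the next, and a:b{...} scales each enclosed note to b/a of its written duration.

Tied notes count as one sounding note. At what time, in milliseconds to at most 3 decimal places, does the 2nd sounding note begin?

1. 0.0ms @ 0 + 612.245ms (1)
2. 612.245ms @ 1 + 1224.49ms (2)

note 2 onset = 1b = 612.245ms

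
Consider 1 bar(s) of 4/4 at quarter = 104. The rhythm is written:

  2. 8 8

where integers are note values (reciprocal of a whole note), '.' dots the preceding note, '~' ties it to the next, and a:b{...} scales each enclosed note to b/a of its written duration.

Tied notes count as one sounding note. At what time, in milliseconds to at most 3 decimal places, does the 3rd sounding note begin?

1. 0.0ms @ 0 + 1730.769ms (3)
2. 1730.769ms @ 3 + 288.462ms (1/2)
3. 2019.231ms @ 7/2 + 288.462ms (1/2)

note 3 onset = 7/2b = 2019.231ms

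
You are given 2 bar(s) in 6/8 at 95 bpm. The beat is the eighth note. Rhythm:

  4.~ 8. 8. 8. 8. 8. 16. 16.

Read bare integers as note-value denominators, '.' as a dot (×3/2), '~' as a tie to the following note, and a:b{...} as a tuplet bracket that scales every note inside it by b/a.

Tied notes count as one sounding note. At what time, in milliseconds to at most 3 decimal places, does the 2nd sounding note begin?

1. 0.0ms @ 0 + 2842.105ms (9/2)
2. 2842.105ms @ 9/2 + 947.368ms (3/2)
3. 3789.474ms @ 6 + 947.368ms (3/2)
4. 4736.842ms @ 15/2 + 947.368ms (3/2)
5. 5684.211ms @ 9 + 947.368ms (3/2)
6. 6631.579ms @ 21/2 + 473.684ms (3/4)
7. 7105.263ms @ 45/4 + 473.684ms (3/4)

note 2 onset = 9/2b = 2842.105ms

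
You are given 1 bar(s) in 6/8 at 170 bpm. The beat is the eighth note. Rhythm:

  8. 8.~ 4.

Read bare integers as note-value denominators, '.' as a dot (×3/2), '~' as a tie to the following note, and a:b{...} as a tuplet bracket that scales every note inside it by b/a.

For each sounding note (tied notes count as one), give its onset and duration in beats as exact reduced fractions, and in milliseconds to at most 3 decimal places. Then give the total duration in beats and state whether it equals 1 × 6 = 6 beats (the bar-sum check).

1) 0.0ms=0b +529.412ms=3/2b
2) 529.412ms=3/2b +1588.235ms=9/2b
Σ=6b of 6 (170bpm 6/8) — PASS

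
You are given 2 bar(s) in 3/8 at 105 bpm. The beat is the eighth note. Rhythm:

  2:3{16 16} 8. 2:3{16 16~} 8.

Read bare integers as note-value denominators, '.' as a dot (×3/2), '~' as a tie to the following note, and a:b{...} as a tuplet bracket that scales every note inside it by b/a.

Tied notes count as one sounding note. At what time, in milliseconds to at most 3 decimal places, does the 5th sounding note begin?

1. 0.0ms @ 0 + 428.571ms (3/4)
2. 428.571ms @ 3/4 + 428.571ms (3/4)
3. 857.143ms @ 3/2 + 857.143ms (3/2)
4. 1714.286ms @ 3 + 428.571ms (3/4)
5. 2142.857ms @ 15/4 + 1285.714ms (9/4)

note 5 onset = 15/4b = 2142.857ms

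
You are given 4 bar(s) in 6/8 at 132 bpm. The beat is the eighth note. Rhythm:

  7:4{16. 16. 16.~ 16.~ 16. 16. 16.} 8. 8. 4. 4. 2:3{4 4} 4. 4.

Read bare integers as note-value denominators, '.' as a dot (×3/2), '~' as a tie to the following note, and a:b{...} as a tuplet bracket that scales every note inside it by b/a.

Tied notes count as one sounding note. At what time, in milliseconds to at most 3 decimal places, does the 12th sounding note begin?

1. 0.0ms @ 0 + 194.805ms (3/7)
2. 194.805ms @ 3/7 + 194.805ms (3/7)
3. 389.61ms @ 6/7 + 584.416ms (9/7)
4. 974.026ms @ 15/7 + 194.805ms (3/7)
5. 1168.831ms @ 18/7 + 194.805ms (3/7)
6. 1363.636ms @ 3 + 681.818ms (3/2)
7. 2045.455ms @ 9/2 + 681.818ms (3/2)
8. 2727.273ms @ 6 + 1363.636ms (3)
9. 4090.909ms @ 9 + 1363.636ms (3)
10. 5454.545ms @ 12 + 1363.636ms (3)
11. 6818.182ms @ 15 + 1363.636ms (3)
12. 8181.818ms @ 18 + 1363.636ms (3)
13. 9545.455ms @ 21 + 1363.636ms (3)

note 12 onset = 18b = 8181.818ms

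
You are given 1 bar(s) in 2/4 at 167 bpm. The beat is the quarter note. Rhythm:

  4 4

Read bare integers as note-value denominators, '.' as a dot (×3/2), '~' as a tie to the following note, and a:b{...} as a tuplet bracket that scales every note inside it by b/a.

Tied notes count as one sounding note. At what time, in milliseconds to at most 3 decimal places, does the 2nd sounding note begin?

note 2 onset = 1b = 359.281ms

1. 0.0ms @ 0 + 359.281ms (1)
2. 359.281ms @ 1 + 359.281ms (1)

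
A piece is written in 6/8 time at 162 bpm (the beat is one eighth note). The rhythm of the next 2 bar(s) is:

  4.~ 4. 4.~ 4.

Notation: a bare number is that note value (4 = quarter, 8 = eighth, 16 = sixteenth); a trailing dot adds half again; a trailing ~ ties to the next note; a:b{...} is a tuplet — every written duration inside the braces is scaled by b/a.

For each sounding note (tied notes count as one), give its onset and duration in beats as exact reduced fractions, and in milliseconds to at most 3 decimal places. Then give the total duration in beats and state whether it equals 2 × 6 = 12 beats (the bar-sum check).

1) 0.0ms=0b +2222.222ms=6b
2) 2222.222ms=6b +2222.222ms=6b
Σ=12b of 12 (162bpm 6/8) — PASS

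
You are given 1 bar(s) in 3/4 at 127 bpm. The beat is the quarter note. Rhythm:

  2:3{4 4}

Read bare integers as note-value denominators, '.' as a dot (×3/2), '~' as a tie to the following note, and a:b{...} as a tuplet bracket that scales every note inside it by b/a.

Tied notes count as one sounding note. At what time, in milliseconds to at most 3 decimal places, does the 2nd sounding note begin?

1. 0.0ms @ 0 + 708.661ms (3/2)
2. 708.661ms @ 3/2 + 708.661ms (3/2)

note 2 onset = 3/2b = 708.661ms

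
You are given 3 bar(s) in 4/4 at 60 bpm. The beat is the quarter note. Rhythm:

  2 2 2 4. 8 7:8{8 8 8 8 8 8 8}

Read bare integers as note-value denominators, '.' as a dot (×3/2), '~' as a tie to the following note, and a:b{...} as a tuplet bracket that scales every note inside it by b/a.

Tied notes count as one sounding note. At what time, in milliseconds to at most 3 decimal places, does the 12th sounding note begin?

1. 0.0ms @ 0 + 2000.0ms (2)
2. 2000.0ms @ 2 + 2000.0ms (2)
3. 4000.0ms @ 4 + 2000.0ms (2)
4. 6000.0ms @ 6 + 1500.0ms (3/2)
5. 7500.0ms @ 15/2 + 500.0ms (1/2)
6. 8000.0ms @ 8 + 571.429ms (4/7)
7. 8571.429ms @ 60/7 + 571.429ms (4/7)
8. 9142.857ms @ 64/7 + 571.429ms (4/7)
9. 9714.286ms @ 68/7 + 571.429ms (4/7)
10. 10285.714ms @ 72/7 + 571.429ms (4/7)
11. 10857.143ms @ 76/7 + 571.429ms (4/7)
12. 11428.571ms @ 80/7 + 571.429ms (4/7)

note 12 onset = 80/7b = 11428.571ms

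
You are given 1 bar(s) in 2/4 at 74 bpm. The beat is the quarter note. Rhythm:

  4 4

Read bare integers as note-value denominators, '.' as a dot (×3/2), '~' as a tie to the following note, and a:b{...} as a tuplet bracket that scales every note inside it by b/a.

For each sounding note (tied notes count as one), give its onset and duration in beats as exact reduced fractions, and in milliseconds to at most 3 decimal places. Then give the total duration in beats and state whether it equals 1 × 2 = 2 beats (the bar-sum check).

1) 0.0ms=0b +810.811ms=1b
2) 810.811ms=1b +810.811ms=1b
Σ=2b of 2 (74bpm 2/4) — PASS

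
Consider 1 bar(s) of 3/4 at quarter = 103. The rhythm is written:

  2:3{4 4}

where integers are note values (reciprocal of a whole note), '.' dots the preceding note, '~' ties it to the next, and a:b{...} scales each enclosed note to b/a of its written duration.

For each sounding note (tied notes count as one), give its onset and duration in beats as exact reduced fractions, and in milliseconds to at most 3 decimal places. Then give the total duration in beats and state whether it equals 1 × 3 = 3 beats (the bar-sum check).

1) 0.0ms=0b +873.786ms=3/2b
2) 873.786ms=3/2b +873.786ms=3/2b
Σ=3b of 3 (103bpm 3/4) — PASS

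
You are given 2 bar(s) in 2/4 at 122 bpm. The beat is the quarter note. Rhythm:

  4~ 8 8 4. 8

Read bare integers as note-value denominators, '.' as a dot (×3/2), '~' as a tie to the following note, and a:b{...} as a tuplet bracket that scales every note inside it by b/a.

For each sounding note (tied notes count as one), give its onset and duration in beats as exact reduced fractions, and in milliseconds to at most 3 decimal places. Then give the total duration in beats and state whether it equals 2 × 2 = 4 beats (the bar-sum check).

1) 0.0ms=0b +737.705ms=3/2b
2) 737.705ms=3/2b +245.902ms=1/2b
3) 983.607ms=2b +737.705ms=3/2b
4) 1721.311ms=7/2b +245.902ms=1/2b
Σ=4b of 4 (122bpm 2/4) — PASS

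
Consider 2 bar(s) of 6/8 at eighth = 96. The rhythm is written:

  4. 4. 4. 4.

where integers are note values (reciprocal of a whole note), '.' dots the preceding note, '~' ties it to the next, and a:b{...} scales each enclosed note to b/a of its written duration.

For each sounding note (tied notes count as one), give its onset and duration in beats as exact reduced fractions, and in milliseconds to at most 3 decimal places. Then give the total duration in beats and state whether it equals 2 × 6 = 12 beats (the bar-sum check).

1) 0.0ms=0b +1875.0ms=3b
2) 1875.0ms=3b +1875.0ms=3b
3) 3750.0ms=6b +1875.0ms=3b
4) 5625.0ms=9b +1875.0ms=3b
Σ=12b of 12 (96bpm 6/8) — PASS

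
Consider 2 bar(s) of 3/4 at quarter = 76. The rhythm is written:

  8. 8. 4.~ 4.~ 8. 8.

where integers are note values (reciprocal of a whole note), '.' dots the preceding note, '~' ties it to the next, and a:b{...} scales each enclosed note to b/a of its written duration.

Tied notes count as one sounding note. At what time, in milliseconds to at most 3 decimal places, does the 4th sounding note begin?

note 4 onset = 21/4b = 4144.737ms

1. 0.0ms @ 0 + 592.105ms (3/4)
2. 592.105ms @ 3/4 + 592.105ms (3/4)
3. 1184.211ms @ 3/2 + 2960.526ms (15/4)
4. 4144.737ms @ 21/4 + 592.105ms (3/4)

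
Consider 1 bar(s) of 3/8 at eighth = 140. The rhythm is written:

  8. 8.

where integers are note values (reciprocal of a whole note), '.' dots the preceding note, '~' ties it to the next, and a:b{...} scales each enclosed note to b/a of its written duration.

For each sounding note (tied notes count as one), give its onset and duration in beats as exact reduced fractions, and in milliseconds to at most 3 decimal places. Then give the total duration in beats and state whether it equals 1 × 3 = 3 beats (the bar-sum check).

1) 0.0ms=0b +642.857ms=3/2b
2) 642.857ms=3/2b +642.857ms=3/2b
Σ=3b of 3 (140bpm 3/8) — PASS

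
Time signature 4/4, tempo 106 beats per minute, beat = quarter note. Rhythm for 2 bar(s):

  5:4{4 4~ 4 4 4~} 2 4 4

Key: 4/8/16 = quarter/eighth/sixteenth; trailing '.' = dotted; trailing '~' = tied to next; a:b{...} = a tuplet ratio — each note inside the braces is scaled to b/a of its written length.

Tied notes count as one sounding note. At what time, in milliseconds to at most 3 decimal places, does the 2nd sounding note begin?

note 2 onset = 4/5b = 452.83ms

1. 0.0ms @ 0 + 452.83ms (4/5)
2. 452.83ms @ 4/5 + 905.66ms (8/5)
3. 1358.491ms @ 12/5 + 452.83ms (4/5)
4. 1811.321ms @ 16/5 + 1584.906ms (14/5)
5. 3396.226ms @ 6 + 566.038ms (1)
6. 3962.264ms @ 7 + 566.038ms (1)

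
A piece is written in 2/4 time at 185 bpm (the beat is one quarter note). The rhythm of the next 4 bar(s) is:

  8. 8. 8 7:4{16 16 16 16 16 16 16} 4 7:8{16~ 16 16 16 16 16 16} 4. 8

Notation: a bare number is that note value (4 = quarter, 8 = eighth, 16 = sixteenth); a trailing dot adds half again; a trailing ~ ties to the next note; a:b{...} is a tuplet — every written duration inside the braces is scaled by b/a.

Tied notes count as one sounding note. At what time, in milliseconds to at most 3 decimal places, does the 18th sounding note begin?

note 18 onset = 6b = 1945.946ms

1. 0.0ms @ 0 + 243.243ms (3/4)
2. 243.243ms @ 3/4 + 243.243ms (3/4)
3. 486.486ms @ 3/2 + 162.162ms (1/2)
4. 648.649ms @ 2 + 46.332ms (1/7)
5. 694.981ms @ 15/7 + 46.332ms (1/7)
6. 741.313ms @ 16/7 + 46.332ms (1/7)
7. 787.645ms @ 17/7 + 46.332ms (1/7)
8. 833.977ms @ 18/7 + 46.332ms (1/7)
9. 880.309ms @ 19/7 + 46.332ms (1/7)
10. 926.641ms @ 20/7 + 46.332ms (1/7)
11. 972.973ms @ 3 + 324.324ms (1)
12. 1297.297ms @ 4 + 185.328ms (4/7)
13. 1482.625ms @ 32/7 + 92.664ms (2/7)
14. 1575.29ms @ 34/7 + 92.664ms (2/7)
15. 1667.954ms @ 36/7 + 92.664ms (2/7)
16. 1760.618ms @ 38/7 + 92.664ms (2/7)
17. 1853.282ms @ 40/7 + 92.664ms (2/7)
18. 1945.946ms @ 6 + 486.486ms (3/2)
19. 2432.432ms @ 15/2 + 162.162ms (1/2)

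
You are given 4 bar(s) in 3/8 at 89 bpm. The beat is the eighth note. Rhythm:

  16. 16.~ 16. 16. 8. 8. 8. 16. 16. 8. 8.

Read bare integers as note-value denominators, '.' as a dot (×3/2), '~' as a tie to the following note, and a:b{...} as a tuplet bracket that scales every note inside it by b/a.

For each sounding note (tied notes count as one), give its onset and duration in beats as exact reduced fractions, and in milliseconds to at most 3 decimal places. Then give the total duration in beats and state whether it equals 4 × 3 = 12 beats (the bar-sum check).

1) 0.0ms=0b +505.618ms=3/4b
2) 505.618ms=3/4b +1011.236ms=3/2b
3) 1516.854ms=9/4b +505.618ms=3/4b
4) 2022.472ms=3b +1011.236ms=3/2b
5) 3033.708ms=9/2b +1011.236ms=3/2b
6) 4044.944ms=6b +1011.236ms=3/2b
7) 5056.18ms=15/2b +505.618ms=3/4b
8) 5561.798ms=33/4b +505.618ms=3/4b
9) 6067.416ms=9b +1011.236ms=3/2b
10) 7078.652ms=21/2b +1011.236ms=3/2b
Σ=12b of 12 (89bpm 3/8) — PASS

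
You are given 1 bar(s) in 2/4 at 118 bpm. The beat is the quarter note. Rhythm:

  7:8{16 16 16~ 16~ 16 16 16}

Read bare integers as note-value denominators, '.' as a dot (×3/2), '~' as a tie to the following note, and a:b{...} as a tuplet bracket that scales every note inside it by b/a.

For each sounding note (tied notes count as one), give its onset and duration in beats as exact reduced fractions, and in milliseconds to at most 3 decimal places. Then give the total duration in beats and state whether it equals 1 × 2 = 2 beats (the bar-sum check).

1) 0.0ms=0b +145.278ms=2/7b
2) 145.278ms=2/7b +145.278ms=2/7b
3) 290.557ms=4/7b +435.835ms=6/7b
4) 726.392ms=10/7b +145.278ms=2/7b
5) 871.671ms=12/7b +145.278ms=2/7b
Σ=2b of 2 (118bpm 2/4) — PASS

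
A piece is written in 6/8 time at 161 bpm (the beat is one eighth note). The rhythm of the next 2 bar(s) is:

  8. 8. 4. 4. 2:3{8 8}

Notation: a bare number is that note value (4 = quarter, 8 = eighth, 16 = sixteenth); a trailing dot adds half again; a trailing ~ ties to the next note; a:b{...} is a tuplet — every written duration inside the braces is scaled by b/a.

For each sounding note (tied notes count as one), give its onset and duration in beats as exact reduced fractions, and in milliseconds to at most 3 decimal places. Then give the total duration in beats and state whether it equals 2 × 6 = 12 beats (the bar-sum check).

1) 0.0ms=0b +559.006ms=3/2b
2) 559.006ms=3/2b +559.006ms=3/2b
3) 1118.012ms=3b +1118.012ms=3b
4) 2236.025ms=6b +1118.012ms=3b
5) 3354.037ms=9b +559.006ms=3/2b
6) 3913.043ms=21/2b +559.006ms=3/2b
Σ=12b of 12 (161bpm 6/8) — PASS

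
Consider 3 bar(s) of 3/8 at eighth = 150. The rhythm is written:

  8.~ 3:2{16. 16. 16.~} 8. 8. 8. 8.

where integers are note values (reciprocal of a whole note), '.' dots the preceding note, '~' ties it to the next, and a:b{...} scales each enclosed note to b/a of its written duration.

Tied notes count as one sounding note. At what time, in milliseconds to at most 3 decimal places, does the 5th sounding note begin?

note 5 onset = 6b = 2400.0ms

1. 0.0ms @ 0 + 800.0ms (2)
2. 800.0ms @ 2 + 200.0ms (1/2)
3. 1000.0ms @ 5/2 + 800.0ms (2)
4. 1800.0ms @ 9/2 + 600.0ms (3/2)
5. 2400.0ms @ 6 + 600.0ms (3/2)
6. 3000.0ms @ 15/2 + 600.0ms (3/2)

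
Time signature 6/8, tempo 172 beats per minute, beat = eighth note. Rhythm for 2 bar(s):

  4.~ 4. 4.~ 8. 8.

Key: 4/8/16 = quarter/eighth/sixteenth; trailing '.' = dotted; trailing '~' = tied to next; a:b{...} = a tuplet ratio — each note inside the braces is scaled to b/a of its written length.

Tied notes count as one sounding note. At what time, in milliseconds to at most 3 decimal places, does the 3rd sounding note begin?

1. 0.0ms @ 0 + 2093.023ms (6)
2. 2093.023ms @ 6 + 1569.767ms (9/2)
3. 3662.791ms @ 21/2 + 523.256ms (3/2)

note 3 onset = 21/2b = 3662.791ms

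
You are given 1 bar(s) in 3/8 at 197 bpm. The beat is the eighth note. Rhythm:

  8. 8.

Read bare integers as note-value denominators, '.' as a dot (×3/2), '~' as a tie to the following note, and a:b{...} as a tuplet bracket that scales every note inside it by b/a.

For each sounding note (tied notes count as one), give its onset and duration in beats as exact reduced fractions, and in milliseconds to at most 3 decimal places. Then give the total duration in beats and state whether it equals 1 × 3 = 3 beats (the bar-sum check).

1) 0.0ms=0b +456.853ms=3/2b
2) 456.853ms=3/2b +456.853ms=3/2b
Σ=3b of 3 (197bpm 3/8) — PASS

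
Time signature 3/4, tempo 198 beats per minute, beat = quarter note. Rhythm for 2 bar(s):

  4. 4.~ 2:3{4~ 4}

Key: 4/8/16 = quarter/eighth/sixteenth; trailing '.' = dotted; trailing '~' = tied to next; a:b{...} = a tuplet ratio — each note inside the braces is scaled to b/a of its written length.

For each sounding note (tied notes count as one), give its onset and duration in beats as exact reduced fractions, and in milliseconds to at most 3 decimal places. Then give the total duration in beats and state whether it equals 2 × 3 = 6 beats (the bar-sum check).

1) 0.0ms=0b +454.545ms=3/2b
2) 454.545ms=3/2b +1363.636ms=9/2b
Σ=6b of 6 (198bpm 3/4) — PASS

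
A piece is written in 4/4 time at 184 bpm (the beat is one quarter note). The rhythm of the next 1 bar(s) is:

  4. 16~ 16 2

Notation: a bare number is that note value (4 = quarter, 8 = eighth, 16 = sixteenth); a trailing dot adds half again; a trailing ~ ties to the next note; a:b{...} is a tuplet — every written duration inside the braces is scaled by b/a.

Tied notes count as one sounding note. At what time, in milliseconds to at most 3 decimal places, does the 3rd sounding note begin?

1. 0.0ms @ 0 + 489.13ms (3/2)
2. 489.13ms @ 3/2 + 163.043ms (1/2)
3. 652.174ms @ 2 + 652.174ms (2)

note 3 onset = 2b = 652.174ms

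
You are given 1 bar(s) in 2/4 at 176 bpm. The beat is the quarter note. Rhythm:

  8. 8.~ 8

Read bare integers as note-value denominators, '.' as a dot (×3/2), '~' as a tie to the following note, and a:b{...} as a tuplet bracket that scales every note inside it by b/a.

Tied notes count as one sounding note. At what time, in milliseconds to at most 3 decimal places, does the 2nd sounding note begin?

1. 0.0ms @ 0 + 255.682ms (3/4)
2. 255.682ms @ 3/4 + 426.136ms (5/4)

note 2 onset = 3/4b = 255.682ms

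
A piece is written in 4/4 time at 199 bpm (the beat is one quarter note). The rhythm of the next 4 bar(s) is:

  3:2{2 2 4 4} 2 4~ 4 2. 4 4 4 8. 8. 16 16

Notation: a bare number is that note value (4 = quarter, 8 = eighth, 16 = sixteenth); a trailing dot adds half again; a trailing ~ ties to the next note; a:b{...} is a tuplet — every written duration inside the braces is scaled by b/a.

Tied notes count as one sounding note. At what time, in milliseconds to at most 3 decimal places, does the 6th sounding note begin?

1. 0.0ms @ 0 + 402.01ms (4/3)
2. 402.01ms @ 4/3 + 402.01ms (4/3)
3. 804.02ms @ 8/3 + 201.005ms (2/3)
4. 1005.025ms @ 10/3 + 201.005ms (2/3)
5. 1206.03ms @ 4 + 603.015ms (2)
6. 1809.045ms @ 6 + 603.015ms (2)
7. 2412.06ms @ 8 + 904.523ms (3)
8. 3316.583ms @ 11 + 301.508ms (1)
9. 3618.09ms @ 12 + 301.508ms (1)
10. 3919.598ms @ 13 + 301.508ms (1)
11. 4221.106ms @ 14 + 226.131ms (3/4)
12. 4447.236ms @ 59/4 + 226.131ms (3/4)
13. 4673.367ms @ 31/2 + 75.377ms (1/4)
14. 4748.744ms @ 63/4 + 75.377ms (1/4)

note 6 onset = 6b = 1809.045ms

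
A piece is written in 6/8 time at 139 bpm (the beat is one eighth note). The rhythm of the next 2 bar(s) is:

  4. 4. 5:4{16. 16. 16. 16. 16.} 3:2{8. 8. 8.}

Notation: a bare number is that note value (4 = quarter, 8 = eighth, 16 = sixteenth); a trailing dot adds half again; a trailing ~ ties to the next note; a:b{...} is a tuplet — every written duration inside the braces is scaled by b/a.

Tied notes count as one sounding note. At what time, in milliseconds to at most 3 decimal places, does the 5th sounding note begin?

note 5 onset = 36/5b = 3107.914ms

1. 0.0ms @ 0 + 1294.964ms (3)
2. 1294.964ms @ 3 + 1294.964ms (3)
3. 2589.928ms @ 6 + 258.993ms (3/5)
4. 2848.921ms @ 33/5 + 258.993ms (3/5)
5. 3107.914ms @ 36/5 + 258.993ms (3/5)
6. 3366.906ms @ 39/5 + 258.993ms (3/5)
7. 3625.899ms @ 42/5 + 258.993ms (3/5)
8. 3884.892ms @ 9 + 431.655ms (1)
9. 4316.547ms @ 10 + 431.655ms (1)
10. 4748.201ms @ 11 + 431.655ms (1)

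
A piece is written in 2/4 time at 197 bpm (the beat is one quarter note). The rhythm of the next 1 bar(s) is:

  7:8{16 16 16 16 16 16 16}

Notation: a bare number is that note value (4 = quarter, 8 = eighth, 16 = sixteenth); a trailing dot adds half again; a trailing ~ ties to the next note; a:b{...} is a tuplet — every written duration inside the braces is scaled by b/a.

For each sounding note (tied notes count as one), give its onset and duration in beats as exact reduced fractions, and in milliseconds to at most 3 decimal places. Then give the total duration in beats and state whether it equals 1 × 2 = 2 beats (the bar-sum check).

1) 0.0ms=0b +87.02ms=2/7b
2) 87.02ms=2/7b +87.02ms=2/7b
3) 174.039ms=4/7b +87.02ms=2/7b
4) 261.059ms=6/7b +87.02ms=2/7b
5) 348.078ms=8/7b +87.02ms=2/7b
6) 435.098ms=10/7b +87.02ms=2/7b
7) 522.117ms=12/7b +87.02ms=2/7b
Σ=2b of 2 (197bpm 2/4) — PASS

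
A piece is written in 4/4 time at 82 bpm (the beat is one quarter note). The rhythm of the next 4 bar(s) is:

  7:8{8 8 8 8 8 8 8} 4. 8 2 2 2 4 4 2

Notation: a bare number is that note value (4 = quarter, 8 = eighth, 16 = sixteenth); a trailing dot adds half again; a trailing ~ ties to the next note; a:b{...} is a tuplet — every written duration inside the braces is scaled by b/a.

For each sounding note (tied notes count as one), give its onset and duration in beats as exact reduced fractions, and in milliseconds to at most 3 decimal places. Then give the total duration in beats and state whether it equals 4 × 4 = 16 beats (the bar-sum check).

1) 0.0ms=0b +418.118ms=4/7b
2) 418.118ms=4/7b +418.118ms=4/7b
3) 836.237ms=8/7b +418.118ms=4/7b
4) 1254.355ms=12/7b +418.118ms=4/7b
5) 1672.474ms=16/7b +418.118ms=4/7b
6) 2090.592ms=20/7b +418.118ms=4/7b
7) 2508.711ms=24/7b +418.118ms=4/7b
8) 2926.829ms=4b +1097.561ms=3/2b
9) 4024.39ms=11/2b +365.854ms=1/2b
10) 4390.244ms=6b +1463.415ms=2b
11) 5853.659ms=8b +1463.415ms=2b
12) 7317.073ms=10b +1463.415ms=2b
13) 8780.488ms=12b +731.707ms=1b
14) 9512.195ms=13b +731.707ms=1b
15) 10243.902ms=14b +1463.415ms=2b
Σ=16b of 16 (82bpm 4/4) — PASS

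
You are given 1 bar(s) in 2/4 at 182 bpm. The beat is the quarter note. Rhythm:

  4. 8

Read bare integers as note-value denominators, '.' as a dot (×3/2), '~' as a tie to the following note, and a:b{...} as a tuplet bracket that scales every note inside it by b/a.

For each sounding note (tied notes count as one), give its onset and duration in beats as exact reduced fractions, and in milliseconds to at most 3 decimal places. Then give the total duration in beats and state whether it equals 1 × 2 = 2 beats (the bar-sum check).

1) 0.0ms=0b +494.505ms=3/2b
2) 494.505ms=3/2b +164.835ms=1/2b
Σ=2b of 2 (182bpm 2/4) — PASS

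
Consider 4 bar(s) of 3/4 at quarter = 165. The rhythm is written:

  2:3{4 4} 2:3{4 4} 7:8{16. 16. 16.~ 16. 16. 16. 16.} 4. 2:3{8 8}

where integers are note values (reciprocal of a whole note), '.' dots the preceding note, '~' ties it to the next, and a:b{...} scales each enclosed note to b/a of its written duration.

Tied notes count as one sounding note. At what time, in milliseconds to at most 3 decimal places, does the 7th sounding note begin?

1. 0.0ms @ 0 + 545.455ms (3/2)
2. 545.455ms @ 3/2 + 545.455ms (3/2)
3. 1090.909ms @ 3 + 545.455ms (3/2)
4. 1636.364ms @ 9/2 + 545.455ms (3/2)
5. 2181.818ms @ 6 + 155.844ms (3/7)
6. 2337.662ms @ 45/7 + 155.844ms (3/7)
7. 2493.506ms @ 48/7 + 311.688ms (6/7)
8. 2805.195ms @ 54/7 + 155.844ms (3/7)
9. 2961.039ms @ 57/7 + 155.844ms (3/7)
10. 3116.883ms @ 60/7 + 155.844ms (3/7)
11. 3272.727ms @ 9 + 545.455ms (3/2)
12. 3818.182ms @ 21/2 + 272.727ms (3/4)
13. 4090.909ms @ 45/4 + 272.727ms (3/4)

note 7 onset = 48/7b = 2493.506ms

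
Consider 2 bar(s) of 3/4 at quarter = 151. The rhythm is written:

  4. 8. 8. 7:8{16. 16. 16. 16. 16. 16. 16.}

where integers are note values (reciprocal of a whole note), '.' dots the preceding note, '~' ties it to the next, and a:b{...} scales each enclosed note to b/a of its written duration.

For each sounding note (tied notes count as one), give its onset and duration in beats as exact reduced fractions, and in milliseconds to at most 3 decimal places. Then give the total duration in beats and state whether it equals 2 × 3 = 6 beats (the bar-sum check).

1) 0.0ms=0b +596.026ms=3/2b
2) 596.026ms=3/2b +298.013ms=3/4b
3) 894.04ms=9/4b +298.013ms=3/4b
4) 1192.053ms=3b +170.293ms=3/7b
5) 1362.346ms=24/7b +170.293ms=3/7b
6) 1532.64ms=27/7b +170.293ms=3/7b
7) 1702.933ms=30/7b +170.293ms=3/7b
8) 1873.226ms=33/7b +170.293ms=3/7b
9) 2043.519ms=36/7b +170.293ms=3/7b
10) 2213.813ms=39/7b +170.293ms=3/7b
Σ=6b of 6 (151bpm 3/4) — PASS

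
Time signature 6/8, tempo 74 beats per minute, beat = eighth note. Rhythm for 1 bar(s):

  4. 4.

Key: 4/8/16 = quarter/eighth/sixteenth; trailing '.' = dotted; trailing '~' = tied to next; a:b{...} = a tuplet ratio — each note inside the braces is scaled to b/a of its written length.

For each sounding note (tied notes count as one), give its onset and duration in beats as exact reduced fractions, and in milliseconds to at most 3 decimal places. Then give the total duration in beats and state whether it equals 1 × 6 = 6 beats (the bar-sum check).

1) 0.0ms=0b +2432.432ms=3b
2) 2432.432ms=3b +2432.432ms=3b
Σ=6b of 6 (74bpm 6/8) — PASS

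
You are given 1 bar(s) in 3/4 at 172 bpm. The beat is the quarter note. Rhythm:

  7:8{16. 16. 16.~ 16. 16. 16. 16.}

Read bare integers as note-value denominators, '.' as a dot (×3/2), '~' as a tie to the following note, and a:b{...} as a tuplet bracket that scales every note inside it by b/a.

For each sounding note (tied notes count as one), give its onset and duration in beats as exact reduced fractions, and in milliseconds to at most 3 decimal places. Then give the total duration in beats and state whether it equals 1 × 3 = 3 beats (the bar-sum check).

1) 0.0ms=0b +149.502ms=3/7b
2) 149.502ms=3/7b +149.502ms=3/7b
3) 299.003ms=6/7b +299.003ms=6/7b
4) 598.007ms=12/7b +149.502ms=3/7b
5) 747.508ms=15/7b +149.502ms=3/7b
6) 897.01ms=18/7b +149.502ms=3/7b
Σ=3b of 3 (172bpm 3/4) — PASS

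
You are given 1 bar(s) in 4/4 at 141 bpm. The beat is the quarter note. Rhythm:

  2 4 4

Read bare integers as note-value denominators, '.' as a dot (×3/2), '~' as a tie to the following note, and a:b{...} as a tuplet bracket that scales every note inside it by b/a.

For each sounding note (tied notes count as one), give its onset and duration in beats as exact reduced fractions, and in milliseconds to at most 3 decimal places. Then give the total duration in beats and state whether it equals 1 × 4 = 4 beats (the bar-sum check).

1) 0.0ms=0b +851.064ms=2b
2) 851.064ms=2b +425.532ms=1b
3) 1276.596ms=3b +425.532ms=1b
Σ=4b of 4 (141bpm 4/4) — PASS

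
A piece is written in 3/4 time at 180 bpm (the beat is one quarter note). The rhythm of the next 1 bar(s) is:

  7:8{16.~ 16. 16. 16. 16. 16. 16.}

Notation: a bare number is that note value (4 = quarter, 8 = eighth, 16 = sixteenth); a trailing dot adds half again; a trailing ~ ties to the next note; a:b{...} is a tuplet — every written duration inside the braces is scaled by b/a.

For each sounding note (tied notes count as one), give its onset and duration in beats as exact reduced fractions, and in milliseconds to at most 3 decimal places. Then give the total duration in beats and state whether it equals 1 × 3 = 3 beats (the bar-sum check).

1) 0.0ms=0b +285.714ms=6/7b
2) 285.714ms=6/7b +142.857ms=3/7b
3) 428.571ms=9/7b +142.857ms=3/7b
4) 571.429ms=12/7b +142.857ms=3/7b
5) 714.286ms=15/7b +142.857ms=3/7b
6) 857.143ms=18/7b +142.857ms=3/7b
Σ=3b of 3 (180bpm 3/4) — PASS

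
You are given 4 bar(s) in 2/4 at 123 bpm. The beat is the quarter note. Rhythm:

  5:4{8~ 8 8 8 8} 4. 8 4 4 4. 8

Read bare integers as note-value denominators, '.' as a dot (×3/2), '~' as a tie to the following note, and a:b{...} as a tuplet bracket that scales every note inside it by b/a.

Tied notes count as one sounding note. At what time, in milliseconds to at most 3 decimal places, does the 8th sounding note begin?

note 8 onset = 5b = 2439.024ms

1. 0.0ms @ 0 + 390.244ms (4/5)
2. 390.244ms @ 4/5 + 195.122ms (2/5)
3. 585.366ms @ 6/5 + 195.122ms (2/5)
4. 780.488ms @ 8/5 + 195.122ms (2/5)
5. 975.61ms @ 2 + 731.707ms (3/2)
6. 1707.317ms @ 7/2 + 243.902ms (1/2)
7. 1951.22ms @ 4 + 487.805ms (1)
8. 2439.024ms @ 5 + 487.805ms (1)
9. 2926.829ms @ 6 + 731.707ms (3/2)
10. 3658.537ms @ 15/2 + 243.902ms (1/2)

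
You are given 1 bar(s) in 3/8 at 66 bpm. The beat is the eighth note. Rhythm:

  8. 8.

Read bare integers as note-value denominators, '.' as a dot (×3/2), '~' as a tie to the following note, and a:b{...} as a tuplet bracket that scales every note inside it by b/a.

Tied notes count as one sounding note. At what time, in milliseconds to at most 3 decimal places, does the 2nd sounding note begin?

note 2 onset = 3/2b = 1363.636ms

1. 0.0ms @ 0 + 1363.636ms (3/2)
2. 1363.636ms @ 3/2 + 1363.636ms (3/2)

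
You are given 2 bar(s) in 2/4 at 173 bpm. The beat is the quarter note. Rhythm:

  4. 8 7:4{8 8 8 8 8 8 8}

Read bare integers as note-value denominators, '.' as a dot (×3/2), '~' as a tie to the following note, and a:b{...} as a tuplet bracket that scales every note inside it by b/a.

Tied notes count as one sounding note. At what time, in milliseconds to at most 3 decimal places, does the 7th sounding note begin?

1. 0.0ms @ 0 + 520.231ms (3/2)
2. 520.231ms @ 3/2 + 173.41ms (1/2)
3. 693.642ms @ 2 + 99.092ms (2/7)
4. 792.733ms @ 16/7 + 99.092ms (2/7)
5. 891.825ms @ 18/7 + 99.092ms (2/7)
6. 990.917ms @ 20/7 + 99.092ms (2/7)
7. 1090.008ms @ 22/7 + 99.092ms (2/7)
8. 1189.1ms @ 24/7 + 99.092ms (2/7)
9. 1288.192ms @ 26/7 + 99.092ms (2/7)

note 7 onset = 22/7b = 1090.008ms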